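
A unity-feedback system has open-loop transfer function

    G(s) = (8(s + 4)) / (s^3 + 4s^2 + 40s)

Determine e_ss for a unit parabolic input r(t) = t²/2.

G(s) has one pole at the origin.
This is a Type 1 system; Ka = lim_{s→0} s^2·G(s) = 0, so the steady-state error for a parabola input is infinite.

e_ss = ∞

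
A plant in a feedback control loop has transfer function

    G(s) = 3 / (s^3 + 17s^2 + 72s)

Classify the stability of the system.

marginally stable

The denominator s^3 + 17s^2 + 72s factors as s(s + 8)(s + 9), giving poles at s = 0, -8, -9.
Since the simple pole(s) at s = 0 lie on the jω-axis with none in the right half-plane, the system is marginally stable.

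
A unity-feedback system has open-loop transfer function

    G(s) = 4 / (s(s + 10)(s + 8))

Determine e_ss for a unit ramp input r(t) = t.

e_ss = 20

G(s) has one pole at the origin.
This is a Type 1 system. Kv = lim_{s→0} s·G(s) = 4/80 = 1/20.
e_ss = 1/Kv = 1/(1/20) = 20.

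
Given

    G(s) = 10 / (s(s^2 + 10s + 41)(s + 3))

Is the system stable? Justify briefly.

marginally stable

The poles can be read from the denominator factors: s = 0, -5 ± 4j, -3.
Since the simple pole(s) at s = 0 lie on the jω-axis with none in the right half-plane, the system is marginally stable.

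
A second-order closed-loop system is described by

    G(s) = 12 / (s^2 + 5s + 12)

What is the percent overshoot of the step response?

Comparing s^2 + 5s + 12 to s^2 + 2ζωₙs + ωₙ²: ωₙ = √12 ≈ 3.464 rad/s and ζ = 5/(2·√12) ≈ 0.7217.
%OS = 100·exp(−πζ/√(1−ζ²)) = 100·exp(−π·0.7217/√(1−0.7217²)) ≈ 3.78%.

%OS ≈ 3.78%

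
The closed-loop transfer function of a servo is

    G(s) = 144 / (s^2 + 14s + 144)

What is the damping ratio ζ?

ζ ≈ 0.5833

Compare the denominator to the standard form s^2 + 2ζωₙs + ωₙ².
ωₙ² = 144, so ωₙ = 12 rad/s.
2ζωₙ = 14, so ζ = 14/(2·12) ≈ 0.5833.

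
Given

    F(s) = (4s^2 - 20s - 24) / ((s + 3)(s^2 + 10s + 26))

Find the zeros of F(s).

s = 6, -1

Set the numerator to zero: 4s^2 - 20s - 24 = 0, i.e. 4·(s^2 - 5s - 6) = 0.
Factoring: (s - 6)(s + 1) = 0.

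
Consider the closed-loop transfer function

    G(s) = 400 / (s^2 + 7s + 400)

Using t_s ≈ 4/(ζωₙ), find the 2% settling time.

Comparing s^2 + 7s + 400 to s^2 + 2ζωₙs + ωₙ²: ωₙ = 20 rad/s and ζ = 7/(2·20) = 0.175.
ζωₙ = 7/2 = 3.5, so t_s ≈ 4/(ζωₙ) = 4/3.5 ≈ 1.143 s.

t_s ≈ 1.143 s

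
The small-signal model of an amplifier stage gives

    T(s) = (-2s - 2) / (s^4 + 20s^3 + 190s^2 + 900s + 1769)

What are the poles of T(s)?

s = -5 ± 6j, -5 ± 2j

The poles are the roots of the denominator s^4 + 20s^3 + 190s^2 + 900s + 1769 = 0.
No real roots exist; factor into two real quadratics: (s^2 + 10s + 61)(s^2 + 10s + 29) = 0.
Each quadratic gives a conjugate pair via the quadratic formula.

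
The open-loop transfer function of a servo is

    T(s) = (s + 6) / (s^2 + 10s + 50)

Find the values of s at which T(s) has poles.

s = -5 ± 5j

The poles are the roots of the denominator s^2 + 10s + 50 = 0.
Using the quadratic formula: s = (-10 ± √(-100))/2 = -5 ± 5j.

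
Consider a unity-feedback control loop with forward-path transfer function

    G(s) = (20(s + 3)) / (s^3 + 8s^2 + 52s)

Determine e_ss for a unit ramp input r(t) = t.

e_ss = 0.8667

G(s) has one pole at the origin.
This is a Type 1 system. Kv = lim_{s→0} s·G(s) = 60/52 = 15/13.
e_ss = 1/Kv = 1/(15/13) = 13/15 ≈ 0.8667.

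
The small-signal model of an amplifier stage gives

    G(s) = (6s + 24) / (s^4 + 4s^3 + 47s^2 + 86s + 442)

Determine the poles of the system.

s = -1 ± 5j, -1 ± 4j

The poles are the roots of the denominator s^4 + 4s^3 + 47s^2 + 86s + 442 = 0.
No real roots exist; factor into two real quadratics: (s^2 + 2s + 26)(s^2 + 2s + 17) = 0.
Each quadratic gives a conjugate pair via the quadratic formula.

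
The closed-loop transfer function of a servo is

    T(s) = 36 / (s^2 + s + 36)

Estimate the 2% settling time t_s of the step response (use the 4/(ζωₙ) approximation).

Comparing s^2 + s + 36 to s^2 + 2ζωₙs + ωₙ²: ωₙ = 6 rad/s and ζ = 1/(2·6) ≈ 0.08333.
ζωₙ = 1/2 = 0.5, so t_s ≈ 4/(ζωₙ) = 4/0.5 = 8 s.

t_s ≈ 8 s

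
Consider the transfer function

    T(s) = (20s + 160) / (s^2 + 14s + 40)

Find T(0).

Set s = 0: T(0) = (160) / (40) = 4.

T(0) = 4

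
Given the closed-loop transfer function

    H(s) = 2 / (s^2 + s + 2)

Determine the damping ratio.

ζ ≈ 0.3536

Compare the denominator to the standard form s^2 + 2ζωₙs + ωₙ².
ωₙ² = 2, so ωₙ = √2 ≈ 1.414 rad/s.
2ζωₙ = 1, so ζ = 1/(2·√2) ≈ 0.3536.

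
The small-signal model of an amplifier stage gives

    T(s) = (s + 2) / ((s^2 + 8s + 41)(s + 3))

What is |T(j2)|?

Substitute s = j2: numerator = 2 + j2, denominator = 79 + j122.
|T(j2)| = |2 + j2| / |79 + j122| = 2.8284 / 145.34 ≈ 0.01946.

|T(j2)| ≈ 0.01946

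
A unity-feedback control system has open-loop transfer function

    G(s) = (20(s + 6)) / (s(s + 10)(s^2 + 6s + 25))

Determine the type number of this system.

Type 1

The denominator has 1 factor of s at the origin (free integrator), so this is a Type 1 system.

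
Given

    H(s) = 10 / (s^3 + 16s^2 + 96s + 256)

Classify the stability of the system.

The denominator s^3 + 16s^2 + 96s + 256 factors as (s^2 + 8s + 32)(s + 8), giving poles at s = -4 ± 4j, -8.
Since all poles lie strictly in the left half-plane, the system is stable.

stable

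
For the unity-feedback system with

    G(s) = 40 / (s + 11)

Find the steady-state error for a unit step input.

G(s) has no poles at the origin.
This is a Type 0 system. Kp = lim_{s→0} G(s) = 40/11.
e_ss = 1/(1 + Kp) = 1/(1 + 40/11) = 11/51 ≈ 0.2157.

e_ss = 0.2157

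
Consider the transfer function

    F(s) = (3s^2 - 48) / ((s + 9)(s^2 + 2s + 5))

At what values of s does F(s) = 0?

Set the numerator to zero: 3s^2 - 48 = 0, i.e. 3·(s^2 - 16) = 0.
Factoring: (s + 4)(s - 4) = 0.

s = -4, 4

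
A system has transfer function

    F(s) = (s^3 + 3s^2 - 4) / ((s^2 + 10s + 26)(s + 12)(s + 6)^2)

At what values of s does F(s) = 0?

s = -2, -2, 1

Set the numerator to zero: s^3 + 3s^2 - 4 = 0.
Factoring: (s + 2)^2(s - 1) = 0.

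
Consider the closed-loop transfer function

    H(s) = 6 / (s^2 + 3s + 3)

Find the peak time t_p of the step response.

Comparing s^2 + 3s + 3 to s^2 + 2ζωₙs + ωₙ²: ωₙ = √3 ≈ 1.732 rad/s and ζ = 3/(2·√3) ≈ 0.8660.
ζωₙ = 3/2 = 1.5, so ω_d = ωₙ√(1−ζ²) = √(ωₙ² − (ζωₙ)²) = √(3 − 1.5²) = √0.75 ≈ 0.8660 rad/s.
t_p = π/ω_d = π/0.8660 ≈ 3.628 s.

t_p ≈ 3.628 s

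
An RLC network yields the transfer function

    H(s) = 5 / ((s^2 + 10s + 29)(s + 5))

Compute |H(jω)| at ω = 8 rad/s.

Substitute s = j8: numerator = 5, denominator = -815 + j120.
|H(j8)| = |5| / |-815 + j120| = 5 / 823.79 ≈ 0.006070.

|H(j8)| ≈ 0.006070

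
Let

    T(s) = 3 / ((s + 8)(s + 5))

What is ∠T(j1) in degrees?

∠T(j1) ≈ -18.43°

At s = j1: numerator = 3, denominator = 39 + j13.
∠T = ∠num − ∠den = 0° − (18.435°) = -18.43°.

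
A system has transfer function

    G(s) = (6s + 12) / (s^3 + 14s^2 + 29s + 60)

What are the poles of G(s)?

The poles are the roots of the denominator s^3 + 14s^2 + 29s + 60 = 0.
Trying s = -12: the polynomial evaluates to 0, so (s + 12) is a factor.
Dividing out leaves s^2 + 2s + 5 = 0.
The quadratic formula then gives s = -1 ± 2j.

s = -1 + 2j, -1 - 2j, -12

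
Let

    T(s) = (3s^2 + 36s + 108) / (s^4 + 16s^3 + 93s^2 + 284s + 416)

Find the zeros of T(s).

s = -6, -6

Set the numerator to zero: 3s^2 + 36s + 108 = 0, i.e. 3·(s^2 + 12s + 36) = 0.
Factoring: (s + 6)^2 = 0.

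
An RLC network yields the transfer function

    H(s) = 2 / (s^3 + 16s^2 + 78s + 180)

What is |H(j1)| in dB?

Substitute s = j1: numerator = 2, denominator = 164 + j77.
|H(j1)| = |2| / |164 + j77| = 2 / 181.18 ≈ 0.01104.
In decibels: 20·log₁₀(0.01104) ≈ -39.1 dB.

|H(j1)|_dB ≈ -39.1 dB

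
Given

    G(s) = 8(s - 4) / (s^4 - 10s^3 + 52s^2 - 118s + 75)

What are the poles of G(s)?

The poles are the roots of the denominator s^4 - 10s^3 + 52s^2 - 118s + 75 = 0.
Trying s = 3: the polynomial evaluates to 0, so (s - 3) is a factor.
Dividing out leaves s^3 - 7s^2 + 31s - 25 = 0.
This factors further as (s^2 - 6s + 25)(s - 1) = 0.

s = 3, 3 ± 4j, 1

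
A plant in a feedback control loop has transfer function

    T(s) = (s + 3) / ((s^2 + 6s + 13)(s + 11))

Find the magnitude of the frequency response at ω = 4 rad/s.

Substitute s = j4: numerator = 3 + j4, denominator = -129 + j252.
|T(j4)| = |3 + j4| / |-129 + j252| = 5 / 283.10 ≈ 0.01766.

|T(j4)| ≈ 0.01766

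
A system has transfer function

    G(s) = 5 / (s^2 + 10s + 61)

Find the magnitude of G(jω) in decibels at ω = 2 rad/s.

|G(j2)|_dB ≈ -21.6 dB

Substitute s = j2: numerator = 5, denominator = 57 + j20.
|G(j2)| = |5| / |57 + j20| = 5 / 60.407 ≈ 0.08277.
In decibels: 20·log₁₀(0.08277) ≈ -21.6 dB.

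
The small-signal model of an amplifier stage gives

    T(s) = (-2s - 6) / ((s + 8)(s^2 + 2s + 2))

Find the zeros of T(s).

s = -3

Set the numerator to zero: -2s - 6 = 0, i.e. -2·(s + 3) = 0.
So s = -3.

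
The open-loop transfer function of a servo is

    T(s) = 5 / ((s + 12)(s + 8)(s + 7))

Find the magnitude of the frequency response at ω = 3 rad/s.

Substitute s = j3: numerator = 5, denominator = 429 + j681.
|T(j3)| = |5| / |429 + j681| = 5 / 804.86 ≈ 0.006212.

|T(j3)| ≈ 0.006212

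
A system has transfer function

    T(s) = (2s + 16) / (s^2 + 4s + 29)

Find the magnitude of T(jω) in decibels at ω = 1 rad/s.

Substitute s = j1: numerator = 16 + j2, denominator = 28 + j4.
|T(j1)| = |16 + j2| / |28 + j4| = 16.125 / 28.284 ≈ 0.5701.
In decibels: 20·log₁₀(0.5701) ≈ -4.88 dB.

|T(j1)|_dB ≈ -4.88 dB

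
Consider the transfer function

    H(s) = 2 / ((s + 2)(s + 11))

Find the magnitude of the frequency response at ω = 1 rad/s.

|H(j1)| ≈ 0.08098

Substitute s = j1: numerator = 2, denominator = 21 + j13.
|H(j1)| = |2| / |21 + j13| = 2 / 24.698 ≈ 0.08098.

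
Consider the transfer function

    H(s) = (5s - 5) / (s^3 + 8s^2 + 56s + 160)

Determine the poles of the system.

s = -2 ± 6j, -4

The poles are the roots of the denominator s^3 + 8s^2 + 56s + 160 = 0.
Trying s = -4: the polynomial evaluates to 0, so (s + 4) is a factor.
Dividing out leaves s^2 + 4s + 40 = 0.
The quadratic formula then gives s = -2 ± 6j.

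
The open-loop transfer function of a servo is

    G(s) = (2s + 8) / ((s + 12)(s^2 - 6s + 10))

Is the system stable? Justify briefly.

The poles can be read from the denominator factors: s = -12, 3 ± j.
Since the pole(s) at s = 3 ± j lie in the right half-plane, the system is unstable.

unstable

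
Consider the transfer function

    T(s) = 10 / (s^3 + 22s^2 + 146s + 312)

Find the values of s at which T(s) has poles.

The poles are the roots of the denominator s^3 + 22s^2 + 146s + 312 = 0.
Trying s = -12: the polynomial evaluates to 0, so (s + 12) is a factor.
Dividing out leaves s^2 + 10s + 26 = 0.
The quadratic formula then gives s = -5 ± 1j.

s = -5 ± j, -12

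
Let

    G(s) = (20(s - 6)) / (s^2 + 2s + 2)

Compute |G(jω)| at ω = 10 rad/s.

|G(j10)| ≈ 2.332

Substitute s = j10: numerator = -120 + j200, denominator = -98 + j20.
|G(j10)| = |-120 + j200| / |-98 + j20| = 233.24 / 100.02 ≈ 2.332.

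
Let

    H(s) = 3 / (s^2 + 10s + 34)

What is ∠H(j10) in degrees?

At s = j10: numerator = 3, denominator = -66 + j100.
∠H = ∠num − ∠den = 0° − (123.42°) = -123.4°.

∠H(j10) ≈ -123.4°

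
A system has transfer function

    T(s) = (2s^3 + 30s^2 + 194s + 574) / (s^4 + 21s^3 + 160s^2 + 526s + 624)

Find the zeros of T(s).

s = -4 + 5j, -4 - 5j, -7

Set the numerator to zero: 2s^3 + 30s^2 + 194s + 574 = 0, i.e. 2·(s^3 + 15s^2 + 97s + 287) = 0.
Factoring: (s^2 + 8s + 41)(s + 7) = 0.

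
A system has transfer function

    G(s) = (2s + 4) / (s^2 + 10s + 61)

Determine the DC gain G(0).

G(0) = 4/61 ≈ 0.06557

Set s = 0: G(0) = (4) / (61) = 4/61.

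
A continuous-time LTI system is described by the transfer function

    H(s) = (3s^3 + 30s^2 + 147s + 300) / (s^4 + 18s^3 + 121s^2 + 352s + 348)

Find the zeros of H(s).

Set the numerator to zero: 3s^3 + 30s^2 + 147s + 300 = 0, i.e. 3·(s^3 + 10s^2 + 49s + 100) = 0.
Factoring: (s + 4)(s^2 + 6s + 25) = 0.

s = -4, -3 + 4j, -3 - 4j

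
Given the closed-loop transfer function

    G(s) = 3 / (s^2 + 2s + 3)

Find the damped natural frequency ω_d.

ω_d ≈ 1.414 rad/s

Comparing s^2 + 2s + 3 to s^2 + 2ζωₙs + ωₙ²: ωₙ = √3 ≈ 1.732 rad/s and ζ = 2/(2·√3) ≈ 0.5774.
ζωₙ = 2/2 = 1, so ω_d = ωₙ√(1−ζ²) = √(ωₙ² − (ζωₙ)²) = √(3 − 1²) = √2 ≈ 1.414 rad/s.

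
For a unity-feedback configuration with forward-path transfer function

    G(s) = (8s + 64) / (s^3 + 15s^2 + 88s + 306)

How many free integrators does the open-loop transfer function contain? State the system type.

Type 0

The denominator has no factor of s at the origin — no free integrator — so this is a Type 0 system.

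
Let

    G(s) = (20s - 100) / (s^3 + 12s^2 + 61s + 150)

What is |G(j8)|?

|G(j8)| ≈ 0.3051

Substitute s = j8: numerator = -100 + j160, denominator = -618 - j24.
|G(j8)| = |-100 + j160| / |-618 - j24| = 188.68 / 618.47 ≈ 0.3051.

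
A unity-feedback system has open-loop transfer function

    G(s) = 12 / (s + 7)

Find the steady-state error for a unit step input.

G(s) has no poles at the origin.
This is a Type 0 system. Kp = lim_{s→0} G(s) = 12/7.
e_ss = 1/(1 + Kp) = 1/(1 + 12/7) = 7/19 ≈ 0.3684.

e_ss = 0.3684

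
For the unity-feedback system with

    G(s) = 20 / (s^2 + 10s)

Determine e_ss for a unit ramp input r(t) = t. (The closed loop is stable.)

e_ss = 0.5000

G(s) has one pole at the origin.
This is a Type 1 system. Kv = lim_{s→0} s·G(s) = 20/10 = 2.
e_ss = 1/Kv = 1/(2) = 1/2 ≈ 0.5000.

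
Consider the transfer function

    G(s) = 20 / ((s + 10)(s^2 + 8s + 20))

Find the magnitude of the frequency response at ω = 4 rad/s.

|G(j4)| ≈ 0.05758

Substitute s = j4: numerator = 20, denominator = -88 + j336.
|G(j4)| = |20| / |-88 + j336| = 20 / 347.33 ≈ 0.05758.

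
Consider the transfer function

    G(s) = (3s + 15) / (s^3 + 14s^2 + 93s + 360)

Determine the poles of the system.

s = -3 + 6j, -3 - 6j, -8

The poles are the roots of the denominator s^3 + 14s^2 + 93s + 360 = 0.
Trying s = -8: the polynomial evaluates to 0, so (s + 8) is a factor.
Dividing out leaves s^2 + 6s + 45 = 0.
The quadratic formula then gives s = -3 ± 6j.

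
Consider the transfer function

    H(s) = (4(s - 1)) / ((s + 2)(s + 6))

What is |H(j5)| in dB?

Substitute s = j5: numerator = -4 + j20, denominator = -13 + j40.
|H(j5)| = |-4 + j20| / |-13 + j40| = 20.396 / 42.059 ≈ 0.4849.
In decibels: 20·log₁₀(0.4849) ≈ -6.29 dB.

|H(j5)|_dB ≈ -6.29 dB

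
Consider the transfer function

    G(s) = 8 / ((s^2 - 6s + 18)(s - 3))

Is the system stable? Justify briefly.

The poles can be read from the denominator factors: s = 3 ± 3j, 3.
Since the pole(s) at s = 3 + 3j, 3 - 3j, 3 lie in the right half-plane, the system is unstable.

unstable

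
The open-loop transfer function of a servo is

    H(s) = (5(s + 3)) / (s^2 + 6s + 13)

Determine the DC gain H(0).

H(0) = 15/13 ≈ 1.154

At s = 0 each factor (s + a) contributes a and each (s^2 + bs + c) contributes c.
H(0) = 5·(3) / ((13)) = 15/13 = 15/13.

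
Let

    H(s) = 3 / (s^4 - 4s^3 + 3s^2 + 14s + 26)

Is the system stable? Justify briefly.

unstable

The denominator s^4 - 4s^3 + 3s^2 + 14s + 26 factors as (s^2 - 6s + 13)(s^2 + 2s + 2), giving poles at s = 3 ± 2j, -1 ± j.
Since the pole(s) at s = 3 + 2j, 3 - 2j lie in the right half-plane, the system is unstable.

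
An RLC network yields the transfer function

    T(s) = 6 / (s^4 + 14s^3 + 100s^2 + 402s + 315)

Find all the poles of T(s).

s = -3 ± 6j, -1, -7

The poles are the roots of the denominator s^4 + 14s^3 + 100s^2 + 402s + 315 = 0.
Trying s = -1: the polynomial evaluates to 0, so (s + 1) is a factor.
Dividing out leaves s^3 + 13s^2 + 87s + 315 = 0.
This factors further as (s^2 + 6s + 45)(s + 7) = 0.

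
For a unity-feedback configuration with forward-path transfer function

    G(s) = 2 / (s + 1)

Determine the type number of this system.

Type 0

The denominator has no factor of s at the origin — no free integrator — so this is a Type 0 system.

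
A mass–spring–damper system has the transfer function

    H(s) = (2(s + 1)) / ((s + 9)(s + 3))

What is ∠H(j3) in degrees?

At s = j3: numerator = 2 + j6, denominator = 18 + j36.
∠H = ∠num − ∠den = 71.565° − (63.435°) = 8.130°.

∠H(j3) ≈ 8.130°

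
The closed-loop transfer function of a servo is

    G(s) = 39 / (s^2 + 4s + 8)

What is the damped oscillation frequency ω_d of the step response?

Comparing s^2 + 4s + 8 to s^2 + 2ζωₙs + ωₙ²: ωₙ = √8 ≈ 2.828 rad/s and ζ = 4/(2·√8) ≈ 0.7071.
ζωₙ = 4/2 = 2, so ω_d = ωₙ√(1−ζ²) = √(ωₙ² − (ζωₙ)²) = √(8 − 2²) = √4 = 2 rad/s.

ω_d = 2 rad/s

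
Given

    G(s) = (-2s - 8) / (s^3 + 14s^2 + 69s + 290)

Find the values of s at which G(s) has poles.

s = -10, -2 + 5j, -2 - 5j

The poles are the roots of the denominator s^3 + 14s^2 + 69s + 290 = 0.
Trying s = -10: the polynomial evaluates to 0, so (s + 10) is a factor.
Dividing out leaves s^2 + 4s + 29 = 0.
The quadratic formula then gives s = -2 ± 5j.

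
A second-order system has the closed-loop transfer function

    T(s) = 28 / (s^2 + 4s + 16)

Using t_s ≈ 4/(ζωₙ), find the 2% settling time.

t_s ≈ 2 s

Comparing s^2 + 4s + 16 to s^2 + 2ζωₙs + ωₙ²: ωₙ = 4 rad/s and ζ = 4/(2·4) = 0.5.
ζωₙ = 4/2 = 2, so t_s ≈ 4/(ζωₙ) = 4/2 = 2 s.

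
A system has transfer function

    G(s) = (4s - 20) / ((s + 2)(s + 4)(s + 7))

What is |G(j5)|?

|G(j5)| ≈ 0.09535

Substitute s = j5: numerator = -20 + j20, denominator = -269 + j125.
|G(j5)| = |-20 + j20| / |-269 + j125| = 28.284 / 296.62 ≈ 0.09535.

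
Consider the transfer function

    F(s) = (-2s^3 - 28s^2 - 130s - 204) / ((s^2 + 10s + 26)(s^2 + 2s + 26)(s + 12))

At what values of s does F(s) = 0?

Set the numerator to zero: -2s^3 - 28s^2 - 130s - 204 = 0, i.e. -2·(s^3 + 14s^2 + 65s + 102) = 0.
Factoring: (s^2 + 8s + 17)(s + 6) = 0.

s = -4 ± j, -6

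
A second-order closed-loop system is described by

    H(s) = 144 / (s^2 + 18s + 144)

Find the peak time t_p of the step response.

Comparing s^2 + 18s + 144 to s^2 + 2ζωₙs + ωₙ²: ωₙ = 12 rad/s and ζ = 18/(2·12) = 0.75.
ζωₙ = 18/2 = 9, so ω_d = ωₙ√(1−ζ²) = √(ωₙ² − (ζωₙ)²) = √(144 − 9²) = √63 ≈ 7.937 rad/s.
t_p = π/ω_d = π/7.937 ≈ 0.3958 s.

t_p ≈ 0.3958 s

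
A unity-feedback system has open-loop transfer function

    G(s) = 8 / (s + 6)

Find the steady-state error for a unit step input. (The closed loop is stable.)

e_ss = 0.4286

G(s) has no poles at the origin.
This is a Type 0 system. Kp = lim_{s→0} G(s) = 8/6 = 4/3.
e_ss = 1/(1 + Kp) = 1/(1 + 4/3) = 3/7 ≈ 0.4286.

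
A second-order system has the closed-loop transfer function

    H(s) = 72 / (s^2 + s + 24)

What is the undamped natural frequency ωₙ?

Compare the denominator to the standard form s^2 + 2ζωₙs + ωₙ².
ωₙ² = 24, so ωₙ = √24 ≈ 4.899 rad/s.

ωₙ ≈ 4.899 rad/s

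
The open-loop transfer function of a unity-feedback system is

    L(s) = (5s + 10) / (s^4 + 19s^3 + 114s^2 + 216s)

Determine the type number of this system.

Factor s from the denominator: s^4 + 19s^3 + 114s^2 + 216s = s·(s^3 + 19s^2 + 114s + 216).
There is 1 pole at the origin, so the system is Type 1.

Type 1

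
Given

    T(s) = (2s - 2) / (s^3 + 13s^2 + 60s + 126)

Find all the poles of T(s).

s = -3 ± 3j, -7

The poles are the roots of the denominator s^3 + 13s^2 + 60s + 126 = 0.
Trying s = -7: the polynomial evaluates to 0, so (s + 7) is a factor.
Dividing out leaves s^2 + 6s + 18 = 0.
The quadratic formula then gives s = -3 ± 3j.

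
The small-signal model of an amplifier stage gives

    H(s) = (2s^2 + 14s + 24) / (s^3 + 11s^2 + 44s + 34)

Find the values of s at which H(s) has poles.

s = -1, -5 ± 3j

The poles are the roots of the denominator s^3 + 11s^2 + 44s + 34 = 0.
Trying s = -1: the polynomial evaluates to 0, so (s + 1) is a factor.
Dividing out leaves s^2 + 10s + 34 = 0.
The quadratic formula then gives s = -5 ± 3j.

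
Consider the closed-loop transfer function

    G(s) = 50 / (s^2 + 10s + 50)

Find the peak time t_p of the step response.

Comparing s^2 + 10s + 50 to s^2 + 2ζωₙs + ωₙ²: ωₙ = √50 ≈ 7.071 rad/s and ζ = 10/(2·√50) ≈ 0.7071.
ζωₙ = 10/2 = 5, so ω_d = ωₙ√(1−ζ²) = √(ωₙ² − (ζωₙ)²) = √(50 − 5²) = √25 = 5 rad/s.
t_p = π/ω_d = π/5 ≈ 0.6283 s.

t_p ≈ 0.6283 s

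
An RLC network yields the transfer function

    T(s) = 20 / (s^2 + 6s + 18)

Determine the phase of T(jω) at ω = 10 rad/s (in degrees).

∠T(j10) ≈ -143.8°

At s = j10: numerator = 20, denominator = -82 + j60.
∠T = ∠num − ∠den = 0° − (143.81°) = -143.8°.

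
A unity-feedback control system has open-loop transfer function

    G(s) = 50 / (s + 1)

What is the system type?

The denominator has no factor of s at the origin — no free integrator — so this is a Type 0 system.

Type 0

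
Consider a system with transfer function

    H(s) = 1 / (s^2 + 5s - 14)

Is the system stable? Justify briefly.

unstable

The denominator s^2 + 5s - 14 factors as (s + 7)(s - 2), giving poles at s = -7, 2.
Since the pole(s) at s = 2 lie in the right half-plane, the system is unstable.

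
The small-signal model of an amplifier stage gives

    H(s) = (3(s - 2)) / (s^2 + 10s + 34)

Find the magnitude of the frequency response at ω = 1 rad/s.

Substitute s = j1: numerator = -6 + j3, denominator = 33 + j10.
|H(j1)| = |-6 + j3| / |33 + j10| = 6.7082 / 34.482 ≈ 0.1945.

|H(j1)| ≈ 0.1945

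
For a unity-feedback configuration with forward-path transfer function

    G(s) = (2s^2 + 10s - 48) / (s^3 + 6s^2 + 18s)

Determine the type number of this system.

Type 1

Factor s from the denominator: s^3 + 6s^2 + 18s = s·(s^2 + 6s + 18).
There is 1 pole at the origin, so the system is Type 1.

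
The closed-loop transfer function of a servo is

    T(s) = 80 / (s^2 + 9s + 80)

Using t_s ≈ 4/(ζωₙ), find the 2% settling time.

Comparing s^2 + 9s + 80 to s^2 + 2ζωₙs + ωₙ²: ωₙ = √80 ≈ 8.944 rad/s and ζ = 9/(2·√80) ≈ 0.5031.
ζωₙ = 9/2 = 4.5, so t_s ≈ 4/(ζωₙ) = 4/4.5 ≈ 0.8889 s.

t_s ≈ 0.8889 s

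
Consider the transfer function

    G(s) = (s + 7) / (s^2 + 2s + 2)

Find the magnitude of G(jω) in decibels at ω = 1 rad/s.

|G(j1)|_dB ≈ 10 dB

Substitute s = j1: numerator = 7 + j1, denominator = 1 + j2.
|G(j1)| = |7 + j1| / |1 + j2| = 7.0711 / 2.2361 ≈ 3.162.
In decibels: 20·log₁₀(3.162) ≈ 10 dB.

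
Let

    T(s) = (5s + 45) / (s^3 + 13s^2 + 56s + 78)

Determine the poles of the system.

s = -5 ± j, -3

The poles are the roots of the denominator s^3 + 13s^2 + 56s + 78 = 0.
Trying s = -3: the polynomial evaluates to 0, so (s + 3) is a factor.
Dividing out leaves s^2 + 10s + 26 = 0.
The quadratic formula then gives s = -5 ± 1j.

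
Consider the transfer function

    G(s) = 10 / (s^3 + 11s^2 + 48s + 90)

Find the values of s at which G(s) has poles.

The poles are the roots of the denominator s^3 + 11s^2 + 48s + 90 = 0.
Trying s = -5: the polynomial evaluates to 0, so (s + 5) is a factor.
Dividing out leaves s^2 + 6s + 18 = 0.
The quadratic formula then gives s = -3 ± 3j.

s = -5, -3 + 3j, -3 - 3j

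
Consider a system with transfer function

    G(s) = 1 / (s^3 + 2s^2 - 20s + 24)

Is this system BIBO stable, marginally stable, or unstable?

unstable

The denominator s^3 + 2s^2 - 20s + 24 factors as (s + 6)(s - 2)^2, giving poles at s = -6, 2, 2.
Since the pole(s) at s = 2, 2 lie in the right half-plane, the system is unstable.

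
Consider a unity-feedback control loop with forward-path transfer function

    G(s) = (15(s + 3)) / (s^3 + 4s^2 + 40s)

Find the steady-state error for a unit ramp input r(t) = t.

e_ss = 0.8889

G(s) has one pole at the origin.
This is a Type 1 system. Kv = lim_{s→0} s·G(s) = 45/40 = 9/8.
e_ss = 1/Kv = 1/(9/8) = 8/9 ≈ 0.8889.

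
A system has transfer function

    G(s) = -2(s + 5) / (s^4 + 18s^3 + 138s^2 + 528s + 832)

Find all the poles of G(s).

The poles are the roots of the denominator s^4 + 18s^3 + 138s^2 + 528s + 832 = 0.
No real roots exist; factor into two real quadratics: (s^2 + 8s + 32)(s^2 + 10s + 26) = 0.
Each quadratic gives a conjugate pair via the quadratic formula.

s = -4 ± 4j, -5 ± j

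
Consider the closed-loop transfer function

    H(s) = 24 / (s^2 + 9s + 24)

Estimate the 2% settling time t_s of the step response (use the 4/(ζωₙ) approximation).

t_s ≈ 0.8889 s

Comparing s^2 + 9s + 24 to s^2 + 2ζωₙs + ωₙ²: ωₙ = √24 ≈ 4.899 rad/s and ζ = 9/(2·√24) ≈ 0.9186.
ζωₙ = 9/2 = 4.5, so t_s ≈ 4/(ζωₙ) = 4/4.5 ≈ 0.8889 s.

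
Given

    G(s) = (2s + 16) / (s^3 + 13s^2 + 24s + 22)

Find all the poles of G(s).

The poles are the roots of the denominator s^3 + 13s^2 + 24s + 22 = 0.
Trying s = -11: the polynomial evaluates to 0, so (s + 11) is a factor.
Dividing out leaves s^2 + 2s + 2 = 0.
The quadratic formula then gives s = -1 ± 1j.

s = -1 + j, -1 - j, -11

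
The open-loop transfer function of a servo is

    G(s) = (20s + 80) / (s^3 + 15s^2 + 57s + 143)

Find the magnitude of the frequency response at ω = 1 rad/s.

Substitute s = j1: numerator = 80 + j20, denominator = 128 + j56.
|G(j1)| = |80 + j20| / |128 + j56| = 82.462 / 139.71 ≈ 0.5902.

|G(j1)| ≈ 0.5902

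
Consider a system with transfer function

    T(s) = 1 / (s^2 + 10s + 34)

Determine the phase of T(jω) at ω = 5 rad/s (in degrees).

At s = j5: numerator = 1, denominator = 9 + j50.
∠T = ∠num − ∠den = 0° − (79.796°) = -79.80°.

∠T(j5) ≈ -79.80°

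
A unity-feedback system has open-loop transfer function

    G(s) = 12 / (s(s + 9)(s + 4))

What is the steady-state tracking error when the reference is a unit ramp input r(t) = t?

e_ss = 3

G(s) has one pole at the origin.
This is a Type 1 system. Kv = lim_{s→0} s·G(s) = 12/36 = 1/3.
e_ss = 1/Kv = 1/(1/3) = 3.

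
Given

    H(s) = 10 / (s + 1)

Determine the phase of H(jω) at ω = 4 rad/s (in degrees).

At s = j4: numerator = 10, denominator = 1 + j4.
∠H = ∠num − ∠den = 0° − (75.964°) = -75.96°.

∠H(j4) ≈ -75.96°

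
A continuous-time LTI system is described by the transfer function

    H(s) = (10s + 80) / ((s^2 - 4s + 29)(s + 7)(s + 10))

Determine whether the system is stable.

The poles can be read from the denominator factors: s = 2 + 5j, 2 - 5j, -7, -10.
Since the pole(s) at s = 2 ± 5j lie in the right half-plane, the system is unstable.

unstable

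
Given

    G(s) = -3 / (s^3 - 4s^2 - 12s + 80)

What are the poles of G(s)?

s = 4 ± 2j, -4

The poles are the roots of the denominator s^3 - 4s^2 - 12s + 80 = 0.
Trying s = -4: the polynomial evaluates to 0, so (s + 4) is a factor.
Dividing out leaves s^2 - 8s + 20 = 0.
The quadratic formula then gives s = 4 ± 2j.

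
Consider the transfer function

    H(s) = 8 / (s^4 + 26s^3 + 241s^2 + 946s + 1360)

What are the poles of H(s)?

s = -4 + j, -4 - j, -10, -8

The poles are the roots of the denominator s^4 + 26s^3 + 241s^2 + 946s + 1360 = 0.
Trying s = -10: the polynomial evaluates to 0, so (s + 10) is a factor.
Dividing out leaves s^3 + 16s^2 + 81s + 136 = 0.
This factors further as (s^2 + 8s + 17)(s + 8) = 0.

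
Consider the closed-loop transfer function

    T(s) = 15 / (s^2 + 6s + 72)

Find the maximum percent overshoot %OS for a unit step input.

Comparing s^2 + 6s + 72 to s^2 + 2ζωₙs + ωₙ²: ωₙ = √72 ≈ 8.485 rad/s and ζ = 6/(2·√72) ≈ 0.3536.
%OS = 100·exp(−πζ/√(1−ζ²)) = 100·exp(−π·0.3536/√(1−0.3536²)) ≈ 30.5%.

%OS ≈ 30.5%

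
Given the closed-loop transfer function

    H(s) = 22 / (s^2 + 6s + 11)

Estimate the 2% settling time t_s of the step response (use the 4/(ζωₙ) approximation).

Comparing s^2 + 6s + 11 to s^2 + 2ζωₙs + ωₙ²: ωₙ = √11 ≈ 3.317 rad/s and ζ = 6/(2·√11) ≈ 0.9045.
ζωₙ = 6/2 = 3, so t_s ≈ 4/(ζωₙ) = 4/3 ≈ 1.333 s.

t_s ≈ 1.333 s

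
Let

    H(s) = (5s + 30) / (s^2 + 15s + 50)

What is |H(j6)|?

|H(j6)| ≈ 0.4658

Substitute s = j6: numerator = 30 + j30, denominator = 14 + j90.
|H(j6)| = |30 + j30| / |14 + j90| = 42.426 / 91.082 ≈ 0.4658.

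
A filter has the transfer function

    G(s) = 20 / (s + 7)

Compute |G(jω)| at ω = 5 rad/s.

|G(j5)| ≈ 2.325

Substitute s = j5: numerator = 20, denominator = 7 + j5.
|G(j5)| = |20| / |7 + j5| = 20 / 8.6023 ≈ 2.325.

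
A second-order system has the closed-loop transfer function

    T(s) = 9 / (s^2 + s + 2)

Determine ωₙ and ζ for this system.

Compare the denominator to the standard form s^2 + 2ζωₙs + ωₙ².
ωₙ² = 2, so ωₙ = √2 ≈ 1.414 rad/s.
2ζωₙ = 1, so ζ = 1/(2·√2) ≈ 0.3536.
With ζ = 0.3536 the response is underdamped.

ωₙ ≈ 1.414 rad/s, ζ ≈ 0.3536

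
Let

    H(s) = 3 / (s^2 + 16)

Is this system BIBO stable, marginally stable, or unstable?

marginally stable

The poles can be read from the denominator factors: s = 4j, -4j.
Since the simple pole(s) at s = ±4j lie on the jω-axis with none in the right half-plane, the system is marginally stable.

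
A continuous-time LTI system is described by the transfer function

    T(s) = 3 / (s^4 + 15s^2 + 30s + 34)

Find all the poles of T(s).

The poles are the roots of the denominator s^4 + 15s^2 + 30s + 34 = 0.
No real roots exist; factor into two real quadratics: (s^2 - 2s + 17)(s^2 + 2s + 2) = 0.
Each quadratic gives a conjugate pair via the quadratic formula.

s = 1 + 4j, 1 - 4j, -1 + j, -1 - j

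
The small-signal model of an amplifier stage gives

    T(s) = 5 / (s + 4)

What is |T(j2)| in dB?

|T(j2)|_dB ≈ 0.969 dB

Substitute s = j2: numerator = 5, denominator = 4 + j2.
|T(j2)| = |5| / |4 + j2| = 5 / 4.4721 ≈ 1.118.
In decibels: 20·log₁₀(1.118) ≈ 0.969 dB.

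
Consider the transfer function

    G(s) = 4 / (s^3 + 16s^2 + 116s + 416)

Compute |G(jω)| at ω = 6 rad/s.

Substitute s = j6: numerator = 4, denominator = -160 + j480.
|G(j6)| = |4| / |-160 + j480| = 4 / 505.96 ≈ 0.007906.

|G(j6)| ≈ 0.007906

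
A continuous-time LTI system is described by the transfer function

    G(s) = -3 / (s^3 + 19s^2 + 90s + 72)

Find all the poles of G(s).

The poles are the roots of the denominator s^3 + 19s^2 + 90s + 72 = 0.
Trying s = -6: the polynomial evaluates to 0, so (s + 6) is a factor.
Dividing out leaves s^2 + 13s + 12 = 0.
Factoring the quadratic: (s + 1)(s + 12) = 0.

s = -6, -1, -12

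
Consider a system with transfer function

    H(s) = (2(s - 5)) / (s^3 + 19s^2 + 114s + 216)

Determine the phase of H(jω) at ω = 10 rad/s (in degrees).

∠H(j10) ≈ -58.68°

At s = j10: numerator = -10 + j20, denominator = -1684 + j140.
∠H = ∠num − ∠den = 116.57° − (175.25°) = -58.68°.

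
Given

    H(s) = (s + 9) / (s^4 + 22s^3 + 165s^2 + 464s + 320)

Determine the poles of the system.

The poles are the roots of the denominator s^4 + 22s^3 + 165s^2 + 464s + 320 = 0.
Trying s = -8: the polynomial evaluates to 0, so (s + 8) is a factor.
Dividing out leaves s^3 + 14s^2 + 53s + 40 = 0.
This factors further as (s + 5)(s + 8)(s + 1) = 0.

s = -8, -5, -8, -1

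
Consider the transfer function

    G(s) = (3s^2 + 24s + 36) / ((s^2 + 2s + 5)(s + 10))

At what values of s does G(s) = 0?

Set the numerator to zero: 3s^2 + 24s + 36 = 0, i.e. 3·(s^2 + 8s + 12) = 0.
Factoring: (s + 2)(s + 6) = 0.

s = -2, -6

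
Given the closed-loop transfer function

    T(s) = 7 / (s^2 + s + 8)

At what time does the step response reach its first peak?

t_p ≈ 1.128 s

Comparing s^2 + s + 8 to s^2 + 2ζωₙs + ωₙ²: ωₙ = √8 ≈ 2.828 rad/s and ζ = 1/(2·√8) ≈ 0.1768.
ζωₙ = 1/2 = 0.5, so ω_d = ωₙ√(1−ζ²) = √(ωₙ² − (ζωₙ)²) = √(8 − 0.5²) = √7.75 ≈ 2.784 rad/s.
t_p = π/ω_d = π/2.784 ≈ 1.128 s.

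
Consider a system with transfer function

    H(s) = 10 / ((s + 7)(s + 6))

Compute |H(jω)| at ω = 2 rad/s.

|H(j2)| ≈ 0.2172

Substitute s = j2: numerator = 10, denominator = 38 + j26.
|H(j2)| = |10| / |38 + j26| = 10 / 46.043 ≈ 0.2172.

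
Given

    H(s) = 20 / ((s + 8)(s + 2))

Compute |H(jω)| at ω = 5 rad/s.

|H(j5)| ≈ 0.3937

Substitute s = j5: numerator = 20, denominator = -9 + j50.
|H(j5)| = |20| / |-9 + j50| = 20 / 50.804 ≈ 0.3937.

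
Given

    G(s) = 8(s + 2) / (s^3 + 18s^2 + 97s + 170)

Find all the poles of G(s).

s = -4 ± j, -10

The poles are the roots of the denominator s^3 + 18s^2 + 97s + 170 = 0.
Trying s = -10: the polynomial evaluates to 0, so (s + 10) is a factor.
Dividing out leaves s^2 + 8s + 17 = 0.
The quadratic formula then gives s = -4 ± 1j.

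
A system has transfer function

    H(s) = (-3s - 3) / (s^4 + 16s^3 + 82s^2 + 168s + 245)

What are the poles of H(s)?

s = -7, -1 ± 2j, -7

The poles are the roots of the denominator s^4 + 16s^3 + 82s^2 + 168s + 245 = 0.
Trying s = -7: the polynomial evaluates to 0, so (s + 7) is a factor.
Dividing out leaves s^3 + 9s^2 + 19s + 35 = 0.
This factors further as (s^2 + 2s + 5)(s + 7) = 0.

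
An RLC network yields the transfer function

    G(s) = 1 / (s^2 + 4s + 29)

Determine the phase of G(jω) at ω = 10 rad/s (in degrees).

∠G(j10) ≈ -150.6°

At s = j10: numerator = 1, denominator = -71 + j40.
∠G = ∠num − ∠den = 0° − (150.60°) = -150.6°.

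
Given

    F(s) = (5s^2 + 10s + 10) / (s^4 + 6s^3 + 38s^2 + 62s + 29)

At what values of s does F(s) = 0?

Set the numerator to zero: 5s^2 + 10s + 10 = 0, i.e. 5·(s^2 + 2s + 2) = 0.
Factoring: (s^2 + 2s + 2) = 0.

s = -1 + j, -1 - j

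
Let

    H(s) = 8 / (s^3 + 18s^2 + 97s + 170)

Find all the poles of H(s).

The poles are the roots of the denominator s^3 + 18s^2 + 97s + 170 = 0.
Trying s = -10: the polynomial evaluates to 0, so (s + 10) is a factor.
Dividing out leaves s^2 + 8s + 17 = 0.
The quadratic formula then gives s = -4 ± 1j.

s = -4 ± j, -10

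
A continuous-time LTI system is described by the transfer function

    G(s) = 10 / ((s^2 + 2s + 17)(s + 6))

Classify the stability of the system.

stable

The poles can be read from the denominator factors: s = -1 + 4j, -1 - 4j, -6.
Since all poles lie strictly in the left half-plane, the system is stable.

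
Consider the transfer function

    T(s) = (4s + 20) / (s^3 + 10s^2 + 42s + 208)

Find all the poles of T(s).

s = -1 ± 5j, -8

The poles are the roots of the denominator s^3 + 10s^2 + 42s + 208 = 0.
Trying s = -8: the polynomial evaluates to 0, so (s + 8) is a factor.
Dividing out leaves s^2 + 2s + 26 = 0.
The quadratic formula then gives s = -1 ± 5j.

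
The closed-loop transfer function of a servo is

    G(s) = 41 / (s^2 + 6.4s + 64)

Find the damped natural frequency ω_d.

ω_d ≈ 7.332 rad/s

Comparing s^2 + 6.4s + 64 to s^2 + 2ζωₙs + ωₙ²: ωₙ = 8 rad/s and ζ = 6.4/(2·8) = 0.4.
ζωₙ = 6.4/2 = 3.2, so ω_d = ωₙ√(1−ζ²) = √(ωₙ² − (ζωₙ)²) = √(64 − 3.2²) = √53.76 ≈ 7.332 rad/s.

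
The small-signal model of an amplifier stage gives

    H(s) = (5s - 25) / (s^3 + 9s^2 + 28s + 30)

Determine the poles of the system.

The poles are the roots of the denominator s^3 + 9s^2 + 28s + 30 = 0.
Trying s = -3: the polynomial evaluates to 0, so (s + 3) is a factor.
Dividing out leaves s^2 + 6s + 10 = 0.
The quadratic formula then gives s = -3 ± 1j.

s = -3 ± j, -3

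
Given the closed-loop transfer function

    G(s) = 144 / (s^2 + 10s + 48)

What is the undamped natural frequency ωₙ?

Compare the denominator to the standard form s^2 + 2ζωₙs + ωₙ².
ωₙ² = 48, so ωₙ = √48 ≈ 6.928 rad/s.

ωₙ ≈ 6.928 rad/s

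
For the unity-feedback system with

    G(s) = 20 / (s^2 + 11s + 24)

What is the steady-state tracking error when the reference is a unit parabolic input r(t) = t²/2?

e_ss = ∞

G(s) has no poles at the origin.
This is a Type 0 system; Ka = lim_{s→0} s^2·G(s) = 0, so the steady-state error for a parabola input is infinite.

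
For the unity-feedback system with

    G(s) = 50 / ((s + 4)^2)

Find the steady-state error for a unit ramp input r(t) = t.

G(s) has no poles at the origin.
This is a Type 0 system; Kv = lim_{s→0} s·G(s) = 0, so the steady-state error for a ramp input is infinite.

e_ss = ∞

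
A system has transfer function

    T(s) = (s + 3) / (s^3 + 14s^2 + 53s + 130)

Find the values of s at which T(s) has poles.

The poles are the roots of the denominator s^3 + 14s^2 + 53s + 130 = 0.
Trying s = -10: the polynomial evaluates to 0, so (s + 10) is a factor.
Dividing out leaves s^2 + 4s + 13 = 0.
The quadratic formula then gives s = -2 ± 3j.

s = -2 + 3j, -2 - 3j, -10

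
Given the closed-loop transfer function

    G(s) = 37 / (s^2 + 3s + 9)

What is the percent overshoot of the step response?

%OS ≈ 16.3%

Comparing s^2 + 3s + 9 to s^2 + 2ζωₙs + ωₙ²: ωₙ = 3 rad/s and ζ = 3/(2·3) = 0.5.
%OS = 100·exp(−πζ/√(1−ζ²)) = 100·exp(−π·0.5/√(1−0.5²)) ≈ 16.3%.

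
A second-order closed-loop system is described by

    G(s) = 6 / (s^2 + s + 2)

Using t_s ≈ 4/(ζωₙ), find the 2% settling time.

Comparing s^2 + s + 2 to s^2 + 2ζωₙs + ωₙ²: ωₙ = √2 ≈ 1.414 rad/s and ζ = 1/(2·√2) ≈ 0.3536.
ζωₙ = 1/2 = 0.5, so t_s ≈ 4/(ζωₙ) = 4/0.5 = 8 s.

t_s ≈ 8 s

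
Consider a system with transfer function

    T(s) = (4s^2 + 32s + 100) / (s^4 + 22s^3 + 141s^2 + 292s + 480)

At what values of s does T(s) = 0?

Set the numerator to zero: 4s^2 + 32s + 100 = 0, i.e. 4·(s^2 + 8s + 25) = 0.
Factoring: (s^2 + 8s + 25) = 0.

s = -4 + 3j, -4 - 3j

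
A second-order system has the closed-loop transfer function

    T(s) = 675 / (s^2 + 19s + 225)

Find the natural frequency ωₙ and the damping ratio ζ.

ωₙ = 15 rad/s, ζ ≈ 0.6333

Compare the denominator to the standard form s^2 + 2ζωₙs + ωₙ².
ωₙ² = 225, so ωₙ = 15 rad/s.
2ζωₙ = 19, so ζ = 19/(2·15) ≈ 0.6333.
With ζ = 0.6333 the response is underdamped.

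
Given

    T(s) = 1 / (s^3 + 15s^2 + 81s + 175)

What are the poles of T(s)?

s = -4 + 3j, -4 - 3j, -7

The poles are the roots of the denominator s^3 + 15s^2 + 81s + 175 = 0.
Trying s = -7: the polynomial evaluates to 0, so (s + 7) is a factor.
Dividing out leaves s^2 + 8s + 25 = 0.
The quadratic formula then gives s = -4 ± 3j.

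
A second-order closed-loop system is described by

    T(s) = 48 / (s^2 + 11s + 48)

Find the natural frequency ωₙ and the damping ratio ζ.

Compare the denominator to the standard form s^2 + 2ζωₙs + ωₙ².
ωₙ² = 48, so ωₙ = √48 ≈ 6.928 rad/s.
2ζωₙ = 11, so ζ = 11/(2·√48) ≈ 0.7939.
With ζ = 0.7939 the response is underdamped.

ωₙ ≈ 6.928 rad/s, ζ ≈ 0.7939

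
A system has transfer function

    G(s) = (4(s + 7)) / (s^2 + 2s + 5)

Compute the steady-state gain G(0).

G(0) = 28/5 ≈ 5.600

At s = 0 each factor (s + a) contributes a and each (s^2 + bs + c) contributes c.
G(0) = 4·(7) / ((5)) = 28/5 = 28/5.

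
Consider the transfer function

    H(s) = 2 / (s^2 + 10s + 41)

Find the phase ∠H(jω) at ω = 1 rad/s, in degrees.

At s = j1: numerator = 2, denominator = 40 + j10.
∠H = ∠num − ∠den = 0° − (14.036°) = -14.04°.

∠H(j1) ≈ -14.04°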